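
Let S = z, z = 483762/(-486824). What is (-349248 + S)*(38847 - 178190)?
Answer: 11845742960770551/243412 ≈ 4.8665e+10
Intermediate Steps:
z = -241881/243412 (z = 483762*(-1/486824) = -241881/243412 ≈ -0.99371)
S = -241881/243412 ≈ -0.99371
(-349248 + S)*(38847 - 178190) = (-349248 - 241881/243412)*(38847 - 178190) = -85011396057/243412*(-139343) = 11845742960770551/243412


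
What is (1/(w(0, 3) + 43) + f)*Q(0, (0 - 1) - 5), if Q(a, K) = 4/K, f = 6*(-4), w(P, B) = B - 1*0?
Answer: 1103/69 ≈ 15.986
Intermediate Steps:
w(P, B) = B (w(P, B) = B + 0 = B)
f = -24
(1/(w(0, 3) + 43) + f)*Q(0, (0 - 1) - 5) = (1/(3 + 43) - 24)*(4/((0 - 1) - 5)) = (1/46 - 24)*(4/(-1 - 5)) = (1/46 - 24)*(4/(-6)) = -2206*(-1)/(23*6) = -1103/46*(-2/3) = 1103/69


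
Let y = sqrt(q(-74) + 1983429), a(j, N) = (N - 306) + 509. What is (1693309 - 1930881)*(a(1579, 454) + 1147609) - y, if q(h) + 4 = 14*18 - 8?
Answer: -272795850152 - sqrt(1983669) ≈ -2.7280e+11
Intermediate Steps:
a(j, N) = 203 + N (a(j, N) = (-306 + N) + 509 = 203 + N)
q(h) = 240 (q(h) = -4 + (14*18 - 8) = -4 + (252 - 8) = -4 + 244 = 240)
y = sqrt(1983669) (y = sqrt(240 + 1983429) = sqrt(1983669) ≈ 1408.4)
(1693309 - 1930881)*(a(1579, 454) + 1147609) - y = (1693309 - 1930881)*((203 + 454) + 1147609) - sqrt(1983669) = -237572*(657 + 1147609) - sqrt(1983669) = -237572*1148266 - sqrt(1983669) = -272795850152 - sqrt(1983669)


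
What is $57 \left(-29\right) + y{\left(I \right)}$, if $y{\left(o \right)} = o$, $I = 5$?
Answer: $-1648$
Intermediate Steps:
$57 \left(-29\right) + y{\left(I \right)} = 57 \left(-29\right) + 5 = -1653 + 5 = -1648$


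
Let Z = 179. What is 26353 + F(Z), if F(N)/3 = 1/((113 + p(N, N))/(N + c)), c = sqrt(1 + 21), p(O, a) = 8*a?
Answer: 13571974/515 + sqrt(22)/515 ≈ 26353.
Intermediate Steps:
c = sqrt(22) ≈ 4.6904
F(N) = 3*(N + sqrt(22))/(113 + 8*N) (F(N) = 3/(((113 + 8*N)/(N + sqrt(22)))) = 3*((N + sqrt(22))/(113 + 8*N)) = 3*(N + sqrt(22))/(113 + 8*N))
26353 + F(Z) = 26353 + 3*(179 + sqrt(22))/(113 + 8*179) = 26353 + 3*(179 + sqrt(22))/(113 + 1432) = 26353 + 3*(179 + sqrt(22))/1545 = 26353 + 3*(1/1545)*(179 + sqrt(22)) = 26353 + (179/515 + sqrt(22)/515) = 13571974/515 + sqrt(22)/515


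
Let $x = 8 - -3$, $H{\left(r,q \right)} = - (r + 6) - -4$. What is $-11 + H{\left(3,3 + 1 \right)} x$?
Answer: $-66$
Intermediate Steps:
$H{\left(r,q \right)} = -2 - r$ ($H{\left(r,q \right)} = - (6 + r) + 4 = \left(-6 - r\right) + 4 = -2 - r$)
$x = 11$ ($x = 8 + 3 = 11$)
$-11 + H{\left(3,3 + 1 \right)} x = -11 + \left(-2 - 3\right) 11 = -11 - 55 = -66$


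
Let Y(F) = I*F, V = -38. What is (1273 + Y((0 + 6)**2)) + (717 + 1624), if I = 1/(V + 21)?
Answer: 61402/17 ≈ 3611.9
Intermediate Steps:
I = -1/17 (I = 1/(-38 + 21) = 1/(-17) = -1/17 ≈ -0.058824)
Y(F) = -F/17
(1273 + Y((0 + 6)**2)) + (717 + 1624) = (1273 - (0 + 6)**2/17) + (717 + 1624) = (1273 - 1/17*6**2) + 2341 = (1273 - 1/17*36) + 2341 = (1273 - 36/17) + 2341 = 21605/17 + 2341 = 61402/17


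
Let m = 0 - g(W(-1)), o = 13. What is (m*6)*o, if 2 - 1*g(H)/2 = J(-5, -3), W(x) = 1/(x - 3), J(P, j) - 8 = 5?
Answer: 1716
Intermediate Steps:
J(P, j) = 13 (J(P, j) = 8 + 5 = 13)
W(x) = 1/(-3 + x)
g(H) = -22 (g(H) = 4 - 2*13 = 4 - 26 = -22)
m = 22 (m = 0 - 1*(-22) = 0 + 22 = 22)
(m*6)*o = (22*6)*13 = 132*13 = 1716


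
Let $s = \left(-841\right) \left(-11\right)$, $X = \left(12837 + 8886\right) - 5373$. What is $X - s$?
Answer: $7099$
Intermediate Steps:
$X = 16350$ ($X = 21723 - 5373 = 16350$)
$s = 9251$
$X - s = 16350 - 9251 = 7099$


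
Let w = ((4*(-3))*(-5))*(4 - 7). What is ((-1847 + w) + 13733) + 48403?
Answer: 60109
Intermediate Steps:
w = -180 (w = -12*(-5)*(-3) = 60*(-3) = -180)
((-1847 + w) + 13733) + 48403 = ((-1847 - 180) + 13733) + 48403 = (-2027 + 13733) + 48403 = 11706 + 48403 = 60109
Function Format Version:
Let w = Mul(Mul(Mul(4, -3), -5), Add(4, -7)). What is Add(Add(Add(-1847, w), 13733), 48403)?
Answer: 60109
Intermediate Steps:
w = -180 (w = Mul(Mul(-12, -5), -3) = Mul(60, -3) = -180)
Add(Add(Add(-1847, w), 13733), 48403) = Add(Add(Add(-1847, -180), 13733), 48403) = Add(Add(-2027, 13733), 48403) = Add(11706, 48403) = 60109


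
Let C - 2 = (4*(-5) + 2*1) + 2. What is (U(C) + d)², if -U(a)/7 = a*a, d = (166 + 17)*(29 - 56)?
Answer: 39853969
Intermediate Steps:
d = -4941 (d = 183*(-27) = -4941)
C = -14 (C = 2 + ((4*(-5) + 2*1) + 2) = 2 + ((-20 + 2) + 2) = 2 + (-18 + 2) = 2 - 16 = -14)
U(a) = -7*a² (U(a) = -7*a*a = -7*a²)
(U(C) + d)² = (-7*(-14)² - 4941)² = (-7*196 - 4941)² = (-1372 - 4941)² = (-6313)² = 39853969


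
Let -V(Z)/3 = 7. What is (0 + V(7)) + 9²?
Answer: 60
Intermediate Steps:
V(Z) = -21 (V(Z) = -3*7 = -21)
(0 + V(7)) + 9² = (0 - 21) + 9² = -21 + 81 = 60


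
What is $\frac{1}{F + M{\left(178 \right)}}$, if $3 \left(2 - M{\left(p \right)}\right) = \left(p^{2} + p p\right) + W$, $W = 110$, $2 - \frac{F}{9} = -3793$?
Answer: $\frac{3}{38993} \approx 7.6937 \cdot 10^{-5}$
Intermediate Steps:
$F = 34155$ ($F = 18 - -34137 = 18 + 34137 = 34155$)
$M{\left(p \right)} = - \frac{104}{3} - \frac{2 p^{2}}{3}$ ($M{\left(p \right)} = 2 - \frac{\left(p^{2} + p p\right) + 110}{3} = 2 - \frac{\left(p^{2} + p^{2}\right) + 110}{3} = 2 - \frac{2 p^{2} + 110}{3} = 2 - \frac{110 + 2 p^{2}}{3} = 2 - \left(\frac{110}{3} + \frac{2 p^{2}}{3}\right) = - \frac{104}{3} - \frac{2 p^{2}}{3}$)
$\frac{1}{F + M{\left(178 \right)}} = \frac{1}{34155 - \left(\frac{104}{3} + \frac{2 \cdot 178^{2}}{3}\right)} = \frac{1}{34155 - \frac{63472}{3}} = \frac{1}{\frac{38993}{3}} = \frac{3}{38993}$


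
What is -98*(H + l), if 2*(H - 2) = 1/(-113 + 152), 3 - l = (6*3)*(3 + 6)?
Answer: 600005/39 ≈ 15385.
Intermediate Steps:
l = -159 (l = 3 - 6*3*(3 + 6) = 3 - 18*9 = 3 - 1*162 = 3 - 162 = -159)
H = 157/78 (H = 2 + 1/(2*(-113 + 152)) = 2 + (1/2)/39 = 2 + (1/2)*(1/39) = 2 + 1/78 = 157/78 ≈ 2.0128)
-98*(H + l) = -98*(157/78 - 159) = -98*(-12245/78) = 600005/39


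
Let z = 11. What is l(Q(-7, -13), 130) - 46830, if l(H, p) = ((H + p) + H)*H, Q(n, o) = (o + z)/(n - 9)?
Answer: -1498039/32 ≈ -46814.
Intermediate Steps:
Q(n, o) = (11 + o)/(-9 + n) (Q(n, o) = (o + 11)/(n - 9) = (11 + o)/(-9 + n))
l(H, p) = H*(p + 2*H) (l(H, p) = (p + 2*H)*H = H*(p + 2*H))
l(Q(-7, -13), 130) - 46830 = ((11 - 13)/(-9 - 7))*(130 + 2*((11 - 13)/(-9 - 7))) - 46830 = (-2/(-16))*(130 + 2*(-2/(-16))) - 46830 = (-1/16*(-2))*(130 + 2*(-1/16*(-2))) - 46830 = (130 + 2*(1/8))/8 - 46830 = (130 + 1/4)/8 - 46830 = (1/8)*(521/4) - 46830 = 521/32 - 46830 = -1498039/32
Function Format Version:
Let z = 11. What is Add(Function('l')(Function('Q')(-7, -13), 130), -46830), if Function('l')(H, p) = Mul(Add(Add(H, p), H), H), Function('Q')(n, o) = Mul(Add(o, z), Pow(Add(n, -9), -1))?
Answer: Rational(-1498039, 32) ≈ -46814.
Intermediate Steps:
Function('Q')(n, o) = Mul(Pow(Add(-9, n), -1), Add(11, o)) (Function('Q')(n, o) = Mul(Add(o, 11), Pow(Add(n, -9), -1)) = Mul(Add(11, o), Pow(Add(-9, n), -1)) = Mul(Pow(Add(-9, n), -1), Add(11, o)))
Function('l')(H, p) = Mul(H, Add(p, Mul(2, H))) (Function('l')(H, p) = Mul(Add(p, Mul(2, H)), H) = Mul(H, Add(p, Mul(2, H))))
Add(Function('l')(Function('Q')(-7, -13), 130), -46830) = Add(Mul(Mul(Pow(Add(-9, -7), -1), Add(11, -13)), Add(130, Mul(2, Mul(Pow(Add(-9, -7), -1), Add(11, -13))))), -46830) = Add(Mul(Mul(Pow(-16, -1), -2), Add(130, Mul(2, Mul(Pow(-16, -1), -2)))), -46830) = Add(Mul(Mul(Rational(-1, 16), -2), Add(130, Mul(2, Mul(Rational(-1, 16), -2)))), -46830) = Add(Mul(Rational(1, 8), Add(130, Mul(2, Rational(1, 8)))), -46830) = Add(Mul(Rational(1, 8), Add(130, Rational(1, 4))), -46830) = Add(Mul(Rational(1, 8), Rational(521, 4)), -46830) = Add(Rational(521, 32), -46830) = Rational(-1498039, 32)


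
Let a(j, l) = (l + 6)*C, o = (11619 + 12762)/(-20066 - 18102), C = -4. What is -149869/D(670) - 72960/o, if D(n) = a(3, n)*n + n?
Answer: 560354523934321/4906026090 ≈ 1.1422e+5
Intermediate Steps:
o = -24381/38168 (o = 24381/(-38168) = 24381*(-1/38168) = -24381/38168 ≈ -0.63878)
a(j, l) = -24 - 4*l (a(j, l) = (l + 6)*(-4) = (6 + l)*(-4) = -24 - 4*l)
D(n) = n + n*(-24 - 4*n) (D(n) = (-24 - 4*n)*n + n = n*(-24 - 4*n) + n = n + n*(-24 - 4*n))
-149869/D(670) - 72960/o = -149869*(-1/(670*(23 + 4*670))) - 72960/(-24381/38168) = -149869*(-1/(670*(23 + 2680))) - 72960*(-38168/24381) = -149869/((-1*670*2703)) + 928245760/8127 = -149869/(-1811010) + 928245760/8127 = -149869*(-1/1811010) + 928245760/8127 = 149869/1811010 + 928245760/8127 = 560354523934321/4906026090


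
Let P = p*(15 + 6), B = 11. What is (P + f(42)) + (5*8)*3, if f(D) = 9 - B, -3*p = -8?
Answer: 174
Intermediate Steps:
p = 8/3 (p = -1/3*(-8) = 8/3 ≈ 2.6667)
P = 56 (P = 8*(15 + 6)/3 = (8/3)*21 = 56)
f(D) = -2 (f(D) = 9 - 1*11 = 9 - 11 = -2)
(P + f(42)) + (5*8)*3 = (56 - 2) + (5*8)*3 = 54 + 40*3 = 54 + 120 = 174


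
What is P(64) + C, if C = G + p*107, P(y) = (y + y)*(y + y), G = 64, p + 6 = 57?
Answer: 21905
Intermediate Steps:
p = 51 (p = -6 + 57 = 51)
P(y) = 4*y² (P(y) = (2*y)*(2*y) = 4*y²)
C = 5521 (C = 64 + 51*107 = 64 + 5457 = 5521)
P(64) + C = 4*64² + 5521 = 4*4096 + 5521 = 16384 + 5521 = 21905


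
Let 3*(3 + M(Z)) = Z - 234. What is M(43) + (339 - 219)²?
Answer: 43000/3 ≈ 14333.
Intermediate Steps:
M(Z) = -81 + Z/3 (M(Z) = -3 + (Z - 234)/3 = -3 + (-234 + Z)/3 = -3 + (-78 + Z/3) = -81 + Z/3)
M(43) + (339 - 219)² = (-81 + (⅓)*43) + (339 - 219)² = (-81 + 43/3) + 120² = -200/3 + 14400 = 43000/3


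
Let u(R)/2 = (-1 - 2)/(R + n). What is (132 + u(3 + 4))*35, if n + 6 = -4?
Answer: 4690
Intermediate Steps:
n = -10 (n = -6 - 4 = -10)
u(R) = -6/(-10 + R) (u(R) = 2*((-1 - 2)/(R - 10)) = 2*(-3/(-10 + R)) = -6/(-10 + R))
(132 + u(3 + 4))*35 = (132 - 6/(-10 + (3 + 4)))*35 = (132 - 6/(-10 + 7))*35 = (132 - 6/(-3))*35 = (132 - 6*(-⅓))*35 = (132 + 2)*35 = 134*35 = 4690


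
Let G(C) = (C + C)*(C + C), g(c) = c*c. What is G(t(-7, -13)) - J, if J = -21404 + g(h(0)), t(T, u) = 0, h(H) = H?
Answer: 21404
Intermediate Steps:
g(c) = c²
G(C) = 4*C² (G(C) = (2*C)*(2*C) = 4*C²)
J = -21404 (J = -21404 + 0² = -21404 + 0 = -21404)
G(t(-7, -13)) - J = 4*0² - 1*(-21404) = 4*0 + 21404 = 0 + 21404 = 21404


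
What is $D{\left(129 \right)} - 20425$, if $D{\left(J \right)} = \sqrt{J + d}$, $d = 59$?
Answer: $-20425 + 2 \sqrt{47} \approx -20411.0$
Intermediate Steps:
$D{\left(J \right)} = \sqrt{59 + J}$ ($D{\left(J \right)} = \sqrt{J + 59} = \sqrt{59 + J}$)
$D{\left(129 \right)} - 20425 = \sqrt{59 + 129} - 20425 = \sqrt{188} - 20425 = 2 \sqrt{47} - 20425 = -20425 + 2 \sqrt{47}$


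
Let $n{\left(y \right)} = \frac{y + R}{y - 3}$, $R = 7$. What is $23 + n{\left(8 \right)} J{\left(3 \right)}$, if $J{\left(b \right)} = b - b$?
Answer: $23$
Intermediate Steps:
$J{\left(b \right)} = 0$
$n{\left(y \right)} = \frac{7 + y}{-3 + y}$ ($n{\left(y \right)} = \frac{y + 7}{y - 3} = \frac{7 + y}{-3 + y}$)
$23 + n{\left(8 \right)} J{\left(3 \right)} = 23 + \frac{7 + 8}{-3 + 8} \cdot 0 = 23 + \frac{1}{5} \cdot 15 \cdot 0 = 23 + 3 \cdot 0 = 23 + 0 = 23$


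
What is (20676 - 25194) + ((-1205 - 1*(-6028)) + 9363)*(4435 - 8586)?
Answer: -58890604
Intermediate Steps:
(20676 - 25194) + ((-1205 - 1*(-6028)) + 9363)*(4435 - 8586) = -4518 + ((-1205 + 6028) + 9363)*(-4151) = -4518 + (4823 + 9363)*(-4151) = -4518 + 14186*(-4151) = -4518 - 58886086 = -58890604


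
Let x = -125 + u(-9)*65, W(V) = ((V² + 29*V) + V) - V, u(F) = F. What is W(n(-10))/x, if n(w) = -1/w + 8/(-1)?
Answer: 16669/71000 ≈ 0.23477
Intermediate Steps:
n(w) = -8 - 1/w (n(w) = -1/w + 8*(-1) = -1/w - 8 = -8 - 1/w)
W(V) = V² + 29*V (W(V) = (V² + 30*V) - V = V² + 29*V)
x = -710 (x = -125 - 9*65 = -125 - 585 = -710)
W(n(-10))/x = ((-8 - 1/(-10))*(29 + (-8 - 1/(-10))))/(-710) = ((-8 - 1*(-⅒))*(29 + (-8 - 1*(-⅒))))*(-1/710) = ((-8 + ⅒)*(29 + (-8 + ⅒)))*(-1/710) = -79*(29 - 79/10)/10*(-1/710) = -79/10*211/10*(-1/710) = -16669/100*(-1/710) = 16669/71000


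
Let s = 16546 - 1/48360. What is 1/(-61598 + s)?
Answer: -48360/2178714721 ≈ -2.2197e-5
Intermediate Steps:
s = 800164559/48360 (s = 16546 - 1*1/48360 = 16546 - 1/48360 = 800164559/48360 ≈ 16546.)
1/(-61598 + s) = 1/(-61598 + 800164559/48360) = 1/(-2178714721/48360) = -48360/2178714721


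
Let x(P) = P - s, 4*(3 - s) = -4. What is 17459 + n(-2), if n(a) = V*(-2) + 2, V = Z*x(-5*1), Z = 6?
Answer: 17569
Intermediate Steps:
s = 4 (s = 3 - 1/4*(-4) = 3 + 1 = 4)
x(P) = -4 + P (x(P) = P - 1*4 = P - 4 = -4 + P)
V = -54 (V = 6*(-4 - 5*1) = 6*(-4 - 5) = 6*(-9) = -54)
n(a) = 110 (n(a) = -54*(-2) + 2 = 108 + 2 = 110)
17459 + n(-2) = 17459 + 110 = 17569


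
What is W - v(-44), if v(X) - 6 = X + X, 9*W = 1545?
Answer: 761/3 ≈ 253.67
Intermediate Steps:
W = 515/3 (W = (1/9)*1545 = 515/3 ≈ 171.67)
v(X) = 6 + 2*X (v(X) = 6 + (X + X) = 6 + 2*X)
W - v(-44) = 515/3 - (6 + 2*(-44)) = 515/3 - (6 - 88) = 515/3 - 1*(-82) = 515/3 + 82 = 761/3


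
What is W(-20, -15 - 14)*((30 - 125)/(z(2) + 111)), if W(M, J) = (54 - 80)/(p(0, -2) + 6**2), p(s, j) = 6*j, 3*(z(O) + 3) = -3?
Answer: 1235/1284 ≈ 0.96184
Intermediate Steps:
z(O) = -4 (z(O) = -3 + (1/3)*(-3) = -3 - 1 = -4)
W(M, J) = -13/12 (W(M, J) = (54 - 80)/(6*(-2) + 6**2) = -26/(-12 + 36) = -26/24 = -26*1/24 = -13/12)
W(-20, -15 - 14)*((30 - 125)/(z(2) + 111)) = -13*(30 - 125)/(12*(-4 + 111)) = -(-1235)/(12*107) = -13/12*(-95/107) = 1235/1284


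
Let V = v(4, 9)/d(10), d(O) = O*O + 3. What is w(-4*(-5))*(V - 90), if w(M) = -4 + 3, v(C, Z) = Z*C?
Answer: 9234/103 ≈ 89.651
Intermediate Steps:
v(C, Z) = C*Z
w(M) = -1
d(O) = 3 + O**2 (d(O) = O**2 + 3 = 3 + O**2)
V = 36/103 (V = (4*9)/(3 + 10**2) = 36/(3 + 100) = 36/103 ≈ 0.34951)
w(-4*(-5))*(V - 90) = -(36/103 - 90) = -1*(-9234/103) = 9234/103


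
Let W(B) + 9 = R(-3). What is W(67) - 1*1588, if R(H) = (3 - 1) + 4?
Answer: -1591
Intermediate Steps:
R(H) = 6 (R(H) = 2 + 4 = 6)
W(B) = -3 (W(B) = -9 + 6 = -3)
W(67) - 1*1588 = -3 - 1*1588 = -3 - 1588 = -1591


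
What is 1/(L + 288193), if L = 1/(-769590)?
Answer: 769590/221790450869 ≈ 3.4699e-6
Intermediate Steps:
L = -1/769590 ≈ -1.2994e-6
1/(L + 288193) = 1/(-1/769590 + 288193) = 1/(221790450869/769590) = 769590/221790450869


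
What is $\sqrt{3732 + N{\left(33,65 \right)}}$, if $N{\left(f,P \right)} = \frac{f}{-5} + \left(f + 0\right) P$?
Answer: $\frac{2 \sqrt{36690}}{5} \approx 76.619$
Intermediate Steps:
$N{\left(f,P \right)} = - \frac{f}{5} + P f$ ($N{\left(f,P \right)} = f \left(- \frac{1}{5}\right) + f P = - \frac{f}{5} + P f$)
$\sqrt{3732 + N{\left(33,65 \right)}} = \sqrt{3732 + 33 \left(- \frac{1}{5} + 65\right)} = \sqrt{3732 + 33 \cdot \frac{324}{5}} = \sqrt{3732 + \frac{10692}{5}} = \sqrt{\frac{29352}{5}} = \frac{2 \sqrt{36690}}{5}$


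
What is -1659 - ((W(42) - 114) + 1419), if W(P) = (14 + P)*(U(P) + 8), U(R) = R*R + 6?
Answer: -102532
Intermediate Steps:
U(R) = 6 + R² (U(R) = R² + 6 = 6 + R²)
W(P) = (14 + P)*(14 + P²) (W(P) = (14 + P)*((6 + P²) + 8) = (14 + P)*(14 + P²))
-1659 - ((W(42) - 114) + 1419) = -1659 - (((196 + 42³ + 14*42 + 14*42²) - 114) + 1419) = -1659 - (((196 + 74088 + 588 + 14*1764) - 114) + 1419) = -1659 - (((196 + 74088 + 588 + 24696) - 114) + 1419) = -1659 - ((99568 - 114) + 1419) = -1659 - (99454 + 1419) = -1659 - 1*100873 = -1659 - 100873 = -102532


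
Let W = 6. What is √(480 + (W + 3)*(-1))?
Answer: √471 ≈ 21.703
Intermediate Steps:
√(480 + (W + 3)*(-1)) = √(480 + (6 + 3)*(-1)) = √(480 + 9*(-1)) = √(480 - 9) = √471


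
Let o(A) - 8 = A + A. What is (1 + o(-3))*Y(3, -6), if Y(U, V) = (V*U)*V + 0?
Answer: 324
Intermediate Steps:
o(A) = 8 + 2*A (o(A) = 8 + (A + A) = 8 + 2*A)
Y(U, V) = U*V**2 (Y(U, V) = (U*V)*V + 0 = U*V**2 + 0 = U*V**2)
(1 + o(-3))*Y(3, -6) = (1 + (8 + 2*(-3)))*(3*(-6)**2) = (1 + (8 - 6))*(3*36) = (1 + 2)*108 = 3*108 = 324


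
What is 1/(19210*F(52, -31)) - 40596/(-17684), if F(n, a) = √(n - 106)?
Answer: 10149/4421 - I*√6/345780 ≈ 2.2956 - 7.084e-6*I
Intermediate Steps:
F(n, a) = √(-106 + n)
1/(19210*F(52, -31)) - 40596/(-17684) = 1/(19210*(√(-106 + 52))) - 40596/(-17684) = 1/(19210*(√(-54))) - 40596*(-1/17684) = 1/(19210*((3*I*√6))) + 10149/4421 = (-I*√6/18)/19210 + 10149/4421 = -I*√6/345780 + 10149/4421 = 10149/4421 - I*√6/345780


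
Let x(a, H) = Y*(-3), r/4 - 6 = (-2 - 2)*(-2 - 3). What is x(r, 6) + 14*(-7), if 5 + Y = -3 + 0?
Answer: -74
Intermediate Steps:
r = 104 (r = 24 + 4*((-2 - 2)*(-2 - 3)) = 24 + 4*(-4*(-5)) = 24 + 4*20 = 24 + 80 = 104)
Y = -8 (Y = -5 + (-3 + 0) = -5 - 3 = -8)
x(a, H) = 24 (x(a, H) = -8*(-3) = 24)
x(r, 6) + 14*(-7) = 24 + 14*(-7) = 24 - 98 = -74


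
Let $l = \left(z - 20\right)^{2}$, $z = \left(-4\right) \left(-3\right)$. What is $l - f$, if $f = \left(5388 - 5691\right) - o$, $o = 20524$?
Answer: $20891$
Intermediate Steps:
$z = 12$
$f = -20827$ ($f = \left(5388 - 5691\right) - 20524 = -303 - 20524 = -20827$)
$l = 64$ ($l = \left(12 - 20\right)^{2} = \left(-8\right)^{2} = 64$)
$l - f = 64 - -20827 = 64 + 20827 = 20891$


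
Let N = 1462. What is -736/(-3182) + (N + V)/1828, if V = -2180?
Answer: -234817/1454174 ≈ -0.16148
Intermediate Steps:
-736/(-3182) + (N + V)/1828 = -736/(-3182) + (1462 - 2180)/1828 = -736*(-1/3182) - 718*1/1828 = 368/1591 - 359/914 = -234817/1454174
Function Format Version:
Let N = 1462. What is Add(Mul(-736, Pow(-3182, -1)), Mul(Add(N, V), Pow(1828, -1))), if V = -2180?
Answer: Rational(-234817, 1454174) ≈ -0.16148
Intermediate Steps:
Add(Mul(-736, Pow(-3182, -1)), Mul(Add(N, V), Pow(1828, -1))) = Add(Mul(-736, Pow(-3182, -1)), Mul(Add(1462, -2180), Pow(1828, -1))) = Add(Mul(-736, Rational(-1, 3182)), Mul(-718, Rational(1, 1828))) = Add(Rational(368, 1591), Rational(-359, 914)) = Rational(-234817, 1454174)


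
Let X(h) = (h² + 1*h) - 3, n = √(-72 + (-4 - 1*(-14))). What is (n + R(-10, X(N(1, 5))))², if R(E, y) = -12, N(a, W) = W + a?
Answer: (12 - I*√62)² ≈ 82.0 - 188.98*I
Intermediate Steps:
n = I*√62 (n = √(-72 + (-4 + 14)) = √(-72 + 10) = √(-62) = I*√62 ≈ 7.874*I)
X(h) = -3 + h + h² (X(h) = (h² + h) - 3 = (h + h²) - 3 = -3 + h + h²)
(n + R(-10, X(N(1, 5))))² = (I*√62 - 12)² = (-12 + I*√62)²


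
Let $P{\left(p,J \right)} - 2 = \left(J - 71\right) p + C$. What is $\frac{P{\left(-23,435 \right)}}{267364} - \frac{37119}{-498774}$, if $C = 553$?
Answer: $\frac{1004227993}{22225701956} \approx 0.045183$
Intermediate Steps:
$P{\left(p,J \right)} = 555 + p \left(-71 + J\right)$ ($P{\left(p,J \right)} = 2 + \left(\left(J - 71\right) p + 553\right) = 2 + \left(\left(-71 + J\right) p + 553\right) = 2 + \left(p \left(-71 + J\right) + 553\right) = 2 + \left(553 + p \left(-71 + J\right)\right) = 555 + p \left(-71 + J\right)$)
$\frac{P{\left(-23,435 \right)}}{267364} - \frac{37119}{-498774} = \frac{555 - -1633 + 435 \left(-23\right)}{267364} - \frac{37119}{-498774} = \left(555 + 1633 - 10005\right) \frac{1}{267364} - - \frac{12373}{166258} = \left(-7817\right) \frac{1}{267364} + \frac{12373}{166258} = - \frac{7817}{267364} + \frac{12373}{166258} = \frac{1004227993}{22225701956}$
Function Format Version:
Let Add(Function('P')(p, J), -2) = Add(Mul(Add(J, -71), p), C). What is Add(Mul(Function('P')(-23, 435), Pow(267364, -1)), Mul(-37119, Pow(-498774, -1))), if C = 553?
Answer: Rational(1004227993, 22225701956) ≈ 0.045183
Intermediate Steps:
Function('P')(p, J) = Add(555, Mul(p, Add(-71, J))) (Function('P')(p, J) = Add(2, Add(Mul(Add(J, -71), p), 553)) = Add(2, Add(Mul(Add(-71, J), p), 553)) = Add(2, Add(Mul(p, Add(-71, J)), 553)) = Add(2, Add(553, Mul(p, Add(-71, J)))) = Add(555, Mul(p, Add(-71, J))))
Add(Mul(Function('P')(-23, 435), Pow(267364, -1)), Mul(-37119, Pow(-498774, -1))) = Add(Mul(Add(555, Mul(-71, -23), Mul(435, -23)), Pow(267364, -1)), Mul(-37119, Pow(-498774, -1))) = Add(Mul(Add(555, 1633, -10005), Rational(1, 267364)), Mul(-37119, Rational(-1, 498774))) = Add(Mul(-7817, Rational(1, 267364)), Rational(12373, 166258)) = Add(Rational(-7817, 267364), Rational(12373, 166258)) = Rational(1004227993, 22225701956)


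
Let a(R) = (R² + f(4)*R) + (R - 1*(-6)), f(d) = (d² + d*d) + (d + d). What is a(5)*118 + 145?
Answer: 27993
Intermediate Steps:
f(d) = 2*d + 2*d² (f(d) = (d² + d²) + 2*d = 2*d² + 2*d = 2*d + 2*d²)
a(R) = 6 + R² + 41*R (a(R) = (R² + (2*4*(1 + 4))*R) + (R - 1*(-6)) = (R² + (2*4*5)*R) + (R + 6) = (R² + 40*R) + (6 + R) = 6 + R² + 41*R)
a(5)*118 + 145 = (6 + 5² + 41*5)*118 + 145 = (6 + 25 + 205)*118 + 145 = 236*118 + 145 = 27848 + 145 = 27993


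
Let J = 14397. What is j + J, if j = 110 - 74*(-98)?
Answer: 21759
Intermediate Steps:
j = 7362 (j = 110 + 7252 = 7362)
j + J = 7362 + 14397 = 21759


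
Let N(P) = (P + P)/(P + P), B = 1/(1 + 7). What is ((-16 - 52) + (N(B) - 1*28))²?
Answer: 9025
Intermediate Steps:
B = ⅛ (B = 1/8 = ⅛ ≈ 0.12500)
N(P) = 1 (N(P) = (2*P)/((2*P)) = (2*P)*(1/(2*P)) = 1)
((-16 - 52) + (N(B) - 1*28))² = ((-16 - 52) + (1 - 1*28))² = (-68 + (1 - 28))² = (-68 - 27)² = (-95)² = 9025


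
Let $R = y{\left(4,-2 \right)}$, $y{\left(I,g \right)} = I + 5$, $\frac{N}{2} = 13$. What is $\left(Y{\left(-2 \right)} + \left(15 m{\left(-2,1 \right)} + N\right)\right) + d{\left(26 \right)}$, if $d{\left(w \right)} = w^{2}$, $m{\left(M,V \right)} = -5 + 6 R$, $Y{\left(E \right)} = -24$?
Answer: $1413$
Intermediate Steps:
$N = 26$ ($N = 2 \cdot 13 = 26$)
$y{\left(I,g \right)} = 5 + I$
$R = 9$ ($R = 5 + 4 = 9$)
$m{\left(M,V \right)} = 49$ ($m{\left(M,V \right)} = -5 + 6 \cdot 9 = -5 + 54 = 49$)
$\left(Y{\left(-2 \right)} + \left(15 m{\left(-2,1 \right)} + N\right)\right) + d{\left(26 \right)} = \left(-24 + \left(15 \cdot 49 + 26\right)\right) + 26^{2} = \left(-24 + \left(735 + 26\right)\right) + 676 = \left(-24 + 761\right) + 676 = 737 + 676 = 1413$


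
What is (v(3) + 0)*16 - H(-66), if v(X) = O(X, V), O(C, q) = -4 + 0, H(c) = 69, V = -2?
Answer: -133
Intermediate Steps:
O(C, q) = -4
v(X) = -4
(v(3) + 0)*16 - H(-66) = (-4 + 0)*16 - 1*69 = -4*16 - 69 = -64 - 69 = -133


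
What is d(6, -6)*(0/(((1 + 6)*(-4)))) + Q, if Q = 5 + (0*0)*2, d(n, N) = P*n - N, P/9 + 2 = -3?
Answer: 5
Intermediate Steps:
P = -45 (P = -18 + 9*(-3) = -18 - 27 = -45)
d(n, N) = -N - 45*n (d(n, N) = -45*n - N = -N - 45*n)
Q = 5 (Q = 5 + 0*2 = 5 + 0 = 5)
d(6, -6)*(0/(((1 + 6)*(-4)))) + Q = (-1*(-6) - 45*6)*(0/(((1 + 6)*(-4)))) + 5 = (6 - 270)*(0/((7*(-4)))) + 5 = -0/(-28) + 5 = -0*(-1)/28 + 5 = -264*0 + 5 = 0 + 5 = 5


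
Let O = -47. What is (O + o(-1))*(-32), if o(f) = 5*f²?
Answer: 1344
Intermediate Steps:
(O + o(-1))*(-32) = (-47 + 5*(-1)²)*(-32) = (-47 + 5*1)*(-32) = (-47 + 5)*(-32) = -42*(-32) = 1344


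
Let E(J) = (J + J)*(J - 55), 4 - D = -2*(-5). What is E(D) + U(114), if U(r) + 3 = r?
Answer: 843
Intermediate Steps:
D = -6 (D = 4 - (-2)*(-5) = 4 - 1*10 = 4 - 10 = -6)
U(r) = -3 + r
E(J) = 2*J*(-55 + J) (E(J) = (2*J)*(-55 + J) = 2*J*(-55 + J))
E(D) + U(114) = 2*(-6)*(-55 - 6) + (-3 + 114) = 2*(-6)*(-61) + 111 = 732 + 111 = 843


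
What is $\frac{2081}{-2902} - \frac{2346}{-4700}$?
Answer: $- \frac{371576}{1704925} \approx -0.21794$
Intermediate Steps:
$\frac{2081}{-2902} - \frac{2346}{-4700} = 2081 \left(- \frac{1}{2902}\right) - - \frac{1173}{2350} = - \frac{2081}{2902} + \frac{1173}{2350} = - \frac{371576}{1704925}$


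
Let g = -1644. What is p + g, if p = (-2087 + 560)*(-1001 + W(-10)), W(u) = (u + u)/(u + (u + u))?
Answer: 1525865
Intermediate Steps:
W(u) = ⅔ (W(u) = (2*u)/(u + 2*u) = (2*u)/((3*u)) = (2*u)*(1/(3*u)) = ⅔)
p = 1527509 (p = (-2087 + 560)*(-1001 + ⅔) = -1527*(-3001/3) = 1527509)
p + g = 1527509 - 1644 = 1525865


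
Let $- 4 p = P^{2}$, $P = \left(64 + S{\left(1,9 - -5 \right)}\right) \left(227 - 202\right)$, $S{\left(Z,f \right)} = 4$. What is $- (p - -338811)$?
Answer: $383689$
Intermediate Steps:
$P = 1700$ ($P = \left(64 + 4\right) \left(227 - 202\right) = 68 \cdot 25 = 1700$)
$p = -722500$ ($p = - \frac{1700^{2}}{4} = \left(- \frac{1}{4}\right) 2890000 = -722500$)
$- (p - -338811) = - (-722500 - -338811) = - (-722500 + 338811) = \left(-1\right) \left(-383689\right) = 383689$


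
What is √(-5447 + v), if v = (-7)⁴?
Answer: I*√3046 ≈ 55.191*I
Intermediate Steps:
v = 2401
√(-5447 + v) = √(-5447 + 2401) = √(-3046) = I*√3046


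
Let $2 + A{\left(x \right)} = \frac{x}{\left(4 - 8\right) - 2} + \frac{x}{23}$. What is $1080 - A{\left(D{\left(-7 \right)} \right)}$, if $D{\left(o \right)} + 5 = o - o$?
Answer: $\frac{149231}{138} \approx 1081.4$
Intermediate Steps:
$D{\left(o \right)} = -5$ ($D{\left(o \right)} = -5 + \left(o - o\right) = -5 + 0 = -5$)
$A{\left(x \right)} = -2 - \frac{17 x}{138}$ ($A{\left(x \right)} = -2 + \left(\frac{x}{\left(4 - 8\right) - 2} + \frac{x}{23}\right) = -2 + \left(\frac{x}{-4 - 2} + x \frac{1}{23}\right) = -2 + \left(\frac{x}{-6} + \frac{x}{23}\right) = -2 + \left(x \left(- \frac{1}{6}\right) + \frac{x}{23}\right) = -2 + \left(- \frac{x}{6} + \frac{x}{23}\right) = -2 - \frac{17 x}{138}$)
$1080 - A{\left(D{\left(-7 \right)} \right)} = 1080 - \left(-2 - - \frac{85}{138}\right) = 1080 - \left(-2 + \frac{85}{138}\right) = 1080 - - \frac{191}{138} = 1080 + \frac{191}{138} = \frac{149231}{138}$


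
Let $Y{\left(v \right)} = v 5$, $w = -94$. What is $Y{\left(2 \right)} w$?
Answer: $-940$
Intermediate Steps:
$Y{\left(v \right)} = 5 v$
$Y{\left(2 \right)} w = 5 \cdot 2 \left(-94\right) = 10 \left(-94\right) = -940$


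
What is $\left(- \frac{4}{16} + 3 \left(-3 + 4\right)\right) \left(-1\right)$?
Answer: $- \frac{11}{4} \approx -2.75$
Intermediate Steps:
$\left(- \frac{4}{16} + 3 \left(-3 + 4\right)\right) \left(-1\right) = \left(\left(-4\right) \frac{1}{16} + 3 \cdot 1\right) \left(-1\right) = \left(- \frac{1}{4} + 3\right) \left(-1\right) = \frac{11}{4} \left(-1\right) = - \frac{11}{4}$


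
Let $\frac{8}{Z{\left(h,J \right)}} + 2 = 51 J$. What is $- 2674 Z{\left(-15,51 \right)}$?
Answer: $- \frac{21392}{2599} \approx -8.2309$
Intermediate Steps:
$Z{\left(h,J \right)} = \frac{8}{-2 + 51 J}$
$- 2674 Z{\left(-15,51 \right)} = - 2674 \frac{8}{-2 + 51 \cdot 51} = - 2674 \frac{8}{-2 + 2601} = - 2674 \cdot \frac{8}{2599} = - 2674 \cdot 8 \cdot \frac{1}{2599} = - \frac{2674 \cdot 8}{2599} = \left(-1\right) \frac{21392}{2599} = - \frac{21392}{2599}$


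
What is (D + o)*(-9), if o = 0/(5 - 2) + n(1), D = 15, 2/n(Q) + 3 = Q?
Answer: -126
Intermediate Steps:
n(Q) = 2/(-3 + Q)
o = -1 (o = 0/(5 - 2) + 2/(-3 + 1) = 0/3 + 2/(-2) = (1/3)*0 + 2*(-1/2) = 0 - 1 = -1)
(D + o)*(-9) = (15 - 1)*(-9) = 14*(-9) = -126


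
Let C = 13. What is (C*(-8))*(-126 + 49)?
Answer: 8008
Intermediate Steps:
(C*(-8))*(-126 + 49) = (13*(-8))*(-126 + 49) = -104*(-77) = 8008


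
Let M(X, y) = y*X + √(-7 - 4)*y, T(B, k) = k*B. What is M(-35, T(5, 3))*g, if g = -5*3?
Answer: 7875 - 225*I*√11 ≈ 7875.0 - 746.24*I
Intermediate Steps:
T(B, k) = B*k
M(X, y) = X*y + I*y*√11 (M(X, y) = X*y + √(-11)*y = X*y + (I*√11)*y = X*y + I*y*√11)
g = -15
M(-35, T(5, 3))*g = ((5*3)*(-35 + I*√11))*(-15) = (15*(-35 + I*√11))*(-15) = (-525 + 15*I*√11)*(-15) = 7875 - 225*I*√11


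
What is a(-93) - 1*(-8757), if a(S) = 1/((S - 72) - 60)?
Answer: 1970324/225 ≈ 8757.0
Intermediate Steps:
a(S) = 1/(-132 + S) (a(S) = 1/((-72 + S) - 60) = 1/(-132 + S))
a(-93) - 1*(-8757) = 1/(-132 - 93) - 1*(-8757) = 1/(-225) + 8757 = -1/225 + 8757 = 1970324/225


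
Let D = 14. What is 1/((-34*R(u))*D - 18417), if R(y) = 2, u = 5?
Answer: -1/19369 ≈ -5.1629e-5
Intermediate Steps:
1/((-34*R(u))*D - 18417) = 1/(-34*2*14 - 18417) = 1/(-68*14 - 18417) = 1/(-952 - 18417) = 1/(-19369) = -1/19369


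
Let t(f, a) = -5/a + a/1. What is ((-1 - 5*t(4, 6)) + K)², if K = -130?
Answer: 885481/36 ≈ 24597.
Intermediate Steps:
t(f, a) = a - 5/a (t(f, a) = -5/a + a*1 = -5/a + a = a - 5/a)
((-1 - 5*t(4, 6)) + K)² = ((-1 - 5*(6 - 5/6)) - 130)² = ((-1 - 5*(6 - 5*⅙)) - 130)² = ((-1 - 5*(6 - ⅚)) - 130)² = ((-1 - 5*31/6) - 130)² = ((-1 - 155/6) - 130)² = (-161/6 - 130)² = (-941/6)² = 885481/36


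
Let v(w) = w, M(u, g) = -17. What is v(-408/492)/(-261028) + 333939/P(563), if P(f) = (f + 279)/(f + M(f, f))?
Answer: 487832518039835/2252802154 ≈ 2.1654e+5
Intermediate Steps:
P(f) = (279 + f)/(-17 + f) (P(f) = (f + 279)/(f - 17) = (279 + f)/(-17 + f))
v(-408/492)/(-261028) + 333939/P(563) = -408/492/(-261028) + 333939/(((279 + 563)/(-17 + 563))) = -408*1/492*(-1/261028) + 333939/((842/546)) = -34/41*(-1/261028) + 333939/(((1/546)*842)) = 17/5351074 + 333939/(421/273) = 17/5351074 + 333939*(273/421) = 17/5351074 + 91165347/421 = 487832518039835/2252802154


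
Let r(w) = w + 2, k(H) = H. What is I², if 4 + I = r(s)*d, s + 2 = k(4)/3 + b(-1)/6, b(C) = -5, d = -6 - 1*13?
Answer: 729/4 ≈ 182.25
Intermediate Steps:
d = -19 (d = -6 - 13 = -19)
s = -3/2 (s = -2 + (4/3 - 5/6) = -2 + (4*(⅓) - 5*⅙) = -2 + (4/3 - ⅚) = -2 + ½ = -3/2 ≈ -1.5000)
r(w) = 2 + w
I = -27/2 (I = -4 + (2 - 3/2)*(-19) = -4 + (½)*(-19) = -4 - 19/2 = -27/2 ≈ -13.500)
I² = (-27/2)² = 729/4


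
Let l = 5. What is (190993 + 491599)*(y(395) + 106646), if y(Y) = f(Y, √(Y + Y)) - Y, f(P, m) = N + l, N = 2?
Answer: 72530860736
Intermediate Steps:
f(P, m) = 7 (f(P, m) = 2 + 5 = 7)
y(Y) = 7 - Y
(190993 + 491599)*(y(395) + 106646) = (190993 + 491599)*((7 - 1*395) + 106646) = 682592*((7 - 395) + 106646) = 682592*(-388 + 106646) = 682592*106258 = 72530860736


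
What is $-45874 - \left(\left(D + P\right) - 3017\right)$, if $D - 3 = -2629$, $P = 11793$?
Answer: $-52024$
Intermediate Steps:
$D = -2626$ ($D = 3 - 2629 = -2626$)
$-45874 - \left(\left(D + P\right) - 3017\right) = -45874 - \left(\left(-2626 + 11793\right) - 3017\right) = -45874 - \left(9167 - 3017\right) = -45874 - 6150 = -52024$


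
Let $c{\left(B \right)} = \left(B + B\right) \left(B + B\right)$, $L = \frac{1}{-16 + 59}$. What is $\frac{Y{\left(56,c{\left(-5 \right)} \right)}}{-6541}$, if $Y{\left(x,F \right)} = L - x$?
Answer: $\frac{2407}{281263} \approx 0.0085578$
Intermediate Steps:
$L = \frac{1}{43} \approx 0.023256$
$c{\left(B \right)} = 4 B^{2}$ ($c{\left(B \right)} = 2 B 2 B = 4 B^{2}$)
$Y{\left(x,F \right)} = \frac{1}{43} - x$
$\frac{Y{\left(56,c{\left(-5 \right)} \right)}}{-6541} = \frac{\frac{1}{43} - 56}{-6541} = \left(\frac{1}{43} - 56\right) \left(- \frac{1}{6541}\right) = \left(- \frac{2407}{43}\right) \left(- \frac{1}{6541}\right) = \frac{2407}{281263}$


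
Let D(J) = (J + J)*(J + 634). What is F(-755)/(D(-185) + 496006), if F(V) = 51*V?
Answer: -38505/329876 ≈ -0.11673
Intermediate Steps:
D(J) = 2*J*(634 + J) (D(J) = (2*J)*(634 + J) = 2*J*(634 + J))
F(-755)/(D(-185) + 496006) = (51*(-755))/(2*(-185)*(634 - 185) + 496006) = -38505/(2*(-185)*449 + 496006) = -38505/(-166130 + 496006) = -38505/329876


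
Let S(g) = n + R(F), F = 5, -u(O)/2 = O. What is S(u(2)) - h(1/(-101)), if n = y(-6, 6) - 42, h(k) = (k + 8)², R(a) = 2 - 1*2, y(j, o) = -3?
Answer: -1110294/10201 ≈ -108.84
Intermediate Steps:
u(O) = -2*O
R(a) = 0 (R(a) = 2 - 2 = 0)
h(k) = (8 + k)²
n = -45 (n = -3 - 42 = -45)
S(g) = -45 (S(g) = -45 + 0 = -45)
S(u(2)) - h(1/(-101)) = -45 - (8 + 1/(-101))² = -45 - (8 - 1/101)² = -45 - (807/101)² = -45 - 1*651249/10201 = -45 - 651249/10201 = -1110294/10201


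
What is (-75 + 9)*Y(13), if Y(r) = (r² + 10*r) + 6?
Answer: -20130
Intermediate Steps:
Y(r) = 6 + r² + 10*r
(-75 + 9)*Y(13) = (-75 + 9)*(6 + 13² + 10*13) = -66*(6 + 169 + 130) = -66*305 = -20130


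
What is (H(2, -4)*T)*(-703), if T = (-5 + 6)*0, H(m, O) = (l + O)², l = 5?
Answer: 0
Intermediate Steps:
H(m, O) = (5 + O)²
T = 0 (T = 1*0 = 0)
(H(2, -4)*T)*(-703) = ((5 - 4)²*0)*(-703) = (1²*0)*(-703) = (1*0)*(-703) = 0*(-703) = 0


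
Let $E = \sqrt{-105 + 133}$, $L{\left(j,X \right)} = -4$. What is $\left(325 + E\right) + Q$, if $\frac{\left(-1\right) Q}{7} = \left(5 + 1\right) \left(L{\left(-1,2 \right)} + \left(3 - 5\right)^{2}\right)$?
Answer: $325 + 2 \sqrt{7} \approx 330.29$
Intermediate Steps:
$E = 2 \sqrt{7}$ ($E = \sqrt{28} = 2 \sqrt{7} \approx 5.2915$)
$Q = 0$ ($Q = - 7 \left(5 + 1\right) \left(-4 + \left(3 - 5\right)^{2}\right) = - 7 \cdot 6 \left(-4 + \left(-2\right)^{2}\right) = - 7 \cdot 6 \left(-4 + 4\right) = - 7 \cdot 6 \cdot 0 = \left(-7\right) 0 = 0$)
$\left(325 + E\right) + Q = \left(325 + 2 \sqrt{7}\right) + 0 = 325 + 2 \sqrt{7}$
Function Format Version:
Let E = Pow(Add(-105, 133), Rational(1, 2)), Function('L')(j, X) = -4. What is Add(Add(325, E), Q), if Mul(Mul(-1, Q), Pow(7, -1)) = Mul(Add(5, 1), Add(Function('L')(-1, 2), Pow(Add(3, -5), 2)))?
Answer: Add(325, Mul(2, Pow(7, Rational(1, 2)))) ≈ 330.29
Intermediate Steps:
E = Mul(2, Pow(7, Rational(1, 2))) (E = Pow(28, Rational(1, 2)) = Mul(2, Pow(7, Rational(1, 2))) ≈ 5.2915)
Q = 0 (Q = Mul(-7, Mul(Add(5, 1), Add(-4, Pow(Add(3, -5), 2)))) = Mul(-7, Mul(6, Add(-4, Pow(-2, 2)))) = Mul(-7, Mul(6, Add(-4, 4))) = Mul(-7, Mul(6, 0)) = Mul(-7, 0) = 0)
Add(Add(325, E), Q) = Add(Add(325, Mul(2, Pow(7, Rational(1, 2)))), 0) = Add(325, Mul(2, Pow(7, Rational(1, 2))))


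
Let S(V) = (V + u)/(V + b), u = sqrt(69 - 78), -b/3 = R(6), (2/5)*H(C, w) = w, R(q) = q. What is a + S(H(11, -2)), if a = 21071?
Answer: 484638/23 - 3*I/23 ≈ 21071.0 - 0.13043*I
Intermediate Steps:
H(C, w) = 5*w/2
b = -18 (b = -3*6 = -18)
u = 3*I (u = sqrt(-9) = 3*I ≈ 3.0*I)
S(V) = (V + 3*I)/(-18 + V) (S(V) = (V + 3*I)/(V - 18) = (V + 3*I)/(-18 + V))
a + S(H(11, -2)) = 21071 + ((5/2)*(-2) + 3*I)/(-18 + (5/2)*(-2)) = 21071 + (-5 + 3*I)/(-18 - 5) = 21071 + (-5 + 3*I)/(-23) = 21071 - (-5 + 3*I)/23 = 21071 + (5/23 - 3*I/23) = 484638/23 - 3*I/23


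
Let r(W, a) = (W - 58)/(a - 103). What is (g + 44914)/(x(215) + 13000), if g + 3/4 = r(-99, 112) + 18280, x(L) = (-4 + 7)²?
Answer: 2274329/468324 ≈ 4.8563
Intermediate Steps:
r(W, a) = (-58 + W)/(-103 + a)
x(L) = 9 (x(L) = 3² = 9)
g = 657425/36 (g = -¾ + ((-58 - 99)/(-103 + 112) + 18280) = -¾ + (-157/9 + 18280) = -¾ + 164363/9 = 657425/36 ≈ 18262.)
(g + 44914)/(x(215) + 13000) = (657425/36 + 44914)/(9 + 13000) = (2274329/36)/13009 = (2274329/36)*(1/13009) = 2274329/468324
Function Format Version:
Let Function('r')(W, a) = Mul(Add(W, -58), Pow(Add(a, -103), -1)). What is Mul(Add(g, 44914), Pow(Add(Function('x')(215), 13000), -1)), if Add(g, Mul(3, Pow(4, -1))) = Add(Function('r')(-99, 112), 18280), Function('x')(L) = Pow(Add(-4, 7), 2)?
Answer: Rational(2274329, 468324) ≈ 4.8563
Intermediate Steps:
Function('r')(W, a) = Mul(Pow(Add(-103, a), -1), Add(-58, W)) (Function('r')(W, a) = Mul(Add(-58, W), Pow(Add(-103, a), -1)) = Mul(Pow(Add(-103, a), -1), Add(-58, W)))
Function('x')(L) = 9 (Function('x')(L) = Pow(3, 2) = 9)
g = Rational(657425, 36) (g = Add(Rational(-3, 4), Add(Mul(Pow(Add(-103, 112), -1), Add(-58, -99)), 18280)) = Add(Rational(-3, 4), Add(Mul(Pow(9, -1), -157), 18280)) = Add(Rational(-3, 4), Add(Mul(Rational(1, 9), -157), 18280)) = Add(Rational(-3, 4), Add(Rational(-157, 9), 18280)) = Add(Rational(-3, 4), Rational(164363, 9)) = Rational(657425, 36) ≈ 18262.)
Mul(Add(g, 44914), Pow(Add(Function('x')(215), 13000), -1)) = Mul(Add(Rational(657425, 36), 44914), Pow(Add(9, 13000), -1)) = Mul(Rational(2274329, 36), Pow(13009, -1)) = Mul(Rational(2274329, 36), Rational(1, 13009)) = Rational(2274329, 468324)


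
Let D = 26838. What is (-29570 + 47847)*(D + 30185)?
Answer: 1042209371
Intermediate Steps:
(-29570 + 47847)*(D + 30185) = (-29570 + 47847)*(26838 + 30185) = 18277*57023 = 1042209371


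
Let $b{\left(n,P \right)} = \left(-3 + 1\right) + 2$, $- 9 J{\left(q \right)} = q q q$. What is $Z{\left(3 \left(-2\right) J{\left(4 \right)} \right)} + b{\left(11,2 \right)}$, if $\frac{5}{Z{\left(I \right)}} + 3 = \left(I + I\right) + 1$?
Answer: $\frac{3}{50} \approx 0.06$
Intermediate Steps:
$J{\left(q \right)} = - \frac{q^{3}}{9}$ ($J{\left(q \right)} = - \frac{q q q}{9} = - \frac{q^{2} q}{9} = - \frac{q^{3}}{9}$)
$b{\left(n,P \right)} = 0$ ($b{\left(n,P \right)} = -2 + 2 = 0$)
$Z{\left(I \right)} = \frac{5}{-2 + 2 I}$ ($Z{\left(I \right)} = \frac{5}{-3 + \left(\left(I + I\right) + 1\right)} = \frac{5}{-3 + \left(2 I + 1\right)} = \frac{5}{-3 + \left(1 + 2 I\right)} = \frac{5}{-2 + 2 I}$)
$Z{\left(3 \left(-2\right) J{\left(4 \right)} \right)} + b{\left(11,2 \right)} = \frac{5}{2 \left(-1 + 3 \left(-2\right) \left(- \frac{4^{3}}{9}\right)\right)} + 0 = \frac{5}{2 \left(-1 - 6 \left(\left(- \frac{1}{9}\right) 64\right)\right)} + 0 = \frac{5}{2 \left(-1 - - \frac{128}{3}\right)} + 0 = \frac{5}{2 \left(-1 + \frac{128}{3}\right)} + 0 = \frac{5}{2 \cdot \frac{125}{3}} + 0 = \frac{5}{2} \cdot \frac{3}{125} + 0 = \frac{3}{50} + 0 = \frac{3}{50}$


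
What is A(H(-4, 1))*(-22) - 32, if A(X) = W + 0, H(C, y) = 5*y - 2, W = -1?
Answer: -10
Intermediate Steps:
H(C, y) = -2 + 5*y
A(X) = -1 (A(X) = -1 + 0 = -1)
A(H(-4, 1))*(-22) - 32 = -1*(-22) - 32 = 22 - 32 = -10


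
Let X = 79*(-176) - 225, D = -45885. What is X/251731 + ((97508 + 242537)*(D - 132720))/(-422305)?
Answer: 3057711687727826/21261451991 ≈ 1.4381e+5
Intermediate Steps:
X = -14129 (X = -13904 - 225 = -14129)
X/251731 + ((97508 + 242537)*(D - 132720))/(-422305) = -14129/251731 + ((97508 + 242537)*(-45885 - 132720))/(-422305) = -14129*1/251731 + (340045*(-178605))*(-1/422305) = -14129/251731 - 60733737225*(-1/422305) = -14129/251731 + 12146747445/84461 = 3057711687727826/21261451991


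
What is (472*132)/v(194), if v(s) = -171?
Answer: -20768/57 ≈ -364.35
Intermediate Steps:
(472*132)/v(194) = (472*132)/(-171) = 62304*(-1/171) = -20768/57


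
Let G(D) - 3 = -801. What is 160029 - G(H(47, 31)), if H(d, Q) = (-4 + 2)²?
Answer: 160827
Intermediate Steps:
H(d, Q) = 4 (H(d, Q) = (-2)² = 4)
G(D) = -798 (G(D) = 3 - 801 = -798)
160029 - G(H(47, 31)) = 160029 - 1*(-798) = 160029 + 798 = 160827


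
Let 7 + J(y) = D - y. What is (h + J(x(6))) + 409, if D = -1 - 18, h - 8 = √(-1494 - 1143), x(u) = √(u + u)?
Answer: 391 - 2*√3 + 3*I*√293 ≈ 387.54 + 51.352*I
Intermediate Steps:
x(u) = √2*√u (x(u) = √(2*u) = √2*√u)
h = 8 + 3*I*√293 (h = 8 + √(-1494 - 1143) = 8 + √(-2637) = 8 + 3*I*√293 ≈ 8.0 + 51.352*I)
D = -19
J(y) = -26 - y (J(y) = -7 + (-19 - y) = -26 - y)
(h + J(x(6))) + 409 = ((8 + 3*I*√293) + (-26 - √2*√6)) + 409 = ((8 + 3*I*√293) + (-26 - 2*√3)) + 409 = (-18 - 2*√3 + 3*I*√293) + 409 = 391 - 2*√3 + 3*I*√293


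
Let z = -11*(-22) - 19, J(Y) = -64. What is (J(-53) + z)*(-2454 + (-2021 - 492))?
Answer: -789753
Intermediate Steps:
z = 223 (z = 242 - 19 = 223)
(J(-53) + z)*(-2454 + (-2021 - 492)) = (-64 + 223)*(-2454 + (-2021 - 492)) = 159*(-2454 - 2513) = 159*(-4967) = -789753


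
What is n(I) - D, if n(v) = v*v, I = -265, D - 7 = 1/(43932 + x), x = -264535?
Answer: 15490301455/220603 ≈ 70218.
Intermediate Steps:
D = 1544220/220603 (D = 7 + 1/(43932 - 264535) = 7 + 1/(-220603) = 7 - 1/220603 = 1544220/220603 ≈ 7.0000)
n(v) = v²
n(I) - D = (-265)² - 1*1544220/220603 = 70225 - 1544220/220603 = 15490301455/220603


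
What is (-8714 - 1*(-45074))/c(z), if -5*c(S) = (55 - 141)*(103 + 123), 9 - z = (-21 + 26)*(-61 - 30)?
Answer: 45450/4859 ≈ 9.3538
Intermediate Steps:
z = 464 (z = 9 - (-21 + 26)*(-61 - 30) = 9 - 5*(-91) = 9 - 1*(-455) = 9 + 455 = 464)
c(S) = 19436/5 (c(S) = -(55 - 141)*(103 + 123)/5 = -(-86)*226/5 = -1/5*(-19436) = 19436/5)
(-8714 - 1*(-45074))/c(z) = (-8714 - 1*(-45074))/(19436/5) = (-8714 + 45074)*(5/19436) = 36360*(5/19436) = 45450/4859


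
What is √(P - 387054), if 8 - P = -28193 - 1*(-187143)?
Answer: 2*I*√136499 ≈ 738.92*I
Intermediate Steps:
P = -158942 (P = 8 - (-28193 - 1*(-187143)) = 8 - (-28193 + 187143) = 8 - 1*158950 = 8 - 158950 = -158942)
√(P - 387054) = √(-158942 - 387054) = √(-545996) = 2*I*√136499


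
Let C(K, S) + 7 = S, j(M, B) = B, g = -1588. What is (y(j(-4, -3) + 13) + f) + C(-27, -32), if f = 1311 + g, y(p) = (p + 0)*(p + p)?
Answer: -116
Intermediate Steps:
C(K, S) = -7 + S
y(p) = 2*p² (y(p) = p*(2*p) = 2*p²)
f = -277 (f = 1311 - 1588 = -277)
(y(j(-4, -3) + 13) + f) + C(-27, -32) = (2*(-3 + 13)² - 277) + (-7 - 32) = (2*10² - 277) - 39 = (2*100 - 277) - 39 = (200 - 277) - 39 = -77 - 39 = -116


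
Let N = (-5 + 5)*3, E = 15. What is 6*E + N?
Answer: 90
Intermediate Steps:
N = 0 (N = 0*3 = 0)
6*E + N = 6*15 + 0 = 90 + 0 = 90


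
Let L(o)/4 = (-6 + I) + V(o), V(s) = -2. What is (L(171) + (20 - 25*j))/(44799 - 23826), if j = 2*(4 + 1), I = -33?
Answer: -394/20973 ≈ -0.018786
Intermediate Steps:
j = 10 (j = 2*5 = 10)
L(o) = -164 (L(o) = 4*((-6 - 33) - 2) = 4*(-39 - 2) = 4*(-41) = -164)
(L(171) + (20 - 25*j))/(44799 - 23826) = (-164 + (20 - 25*10))/(44799 - 23826) = (-164 + (20 - 250))/20973 = (-164 - 230)*(1/20973) = -394*1/20973 = -394/20973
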